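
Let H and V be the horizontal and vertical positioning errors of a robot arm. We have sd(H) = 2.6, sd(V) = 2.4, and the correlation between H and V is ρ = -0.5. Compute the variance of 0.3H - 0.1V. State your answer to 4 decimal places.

0.8532

var(H) = (2.6)² = 6.76;  var(V) = (2.4)² = 5.76
Cov(H,V) = ρ·sd(H)·sd(V) = -0.5·2.6·2.4 = -3.12
var(0.3H - 0.1V) = (0.3)²·var(H) + (-0.1)²·var(V) + 2·(0.3)·(-0.1)·Cov(H,V)
= 0.09·6.76 + 0.01·5.76 + -0.06·-3.12 = 0.8532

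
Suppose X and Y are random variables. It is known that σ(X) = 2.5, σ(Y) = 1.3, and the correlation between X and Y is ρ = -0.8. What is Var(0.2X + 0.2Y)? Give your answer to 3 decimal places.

0.110

Var(X) = (2.5)² = 6.25;  Var(Y) = (1.3)² = 1.69
Cov(X,Y) = ρ·σ(X)·σ(Y) = -0.8·2.5·1.3 = -2.6
Var(0.2X + 0.2Y) = (0.2)²·Var(X) + (0.2)²·Var(Y) + 2·(0.2)·(0.2)·Cov(X,Y)
= 0.04·6.25 + 0.04·1.69 + 0.08·-2.6 = 0.1096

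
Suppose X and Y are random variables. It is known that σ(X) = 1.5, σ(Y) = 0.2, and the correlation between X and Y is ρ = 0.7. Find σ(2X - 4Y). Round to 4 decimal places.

2.5060

Var(X) = (1.5)² = 2.25;  Var(Y) = (0.2)² = 0.04
cov(X,Y) = ρ·σ(X)·σ(Y) = 0.7·1.5·0.2 = 0.21
Var(2X - 4Y) = (2)²·Var(X) + (-4)²·Var(Y) + 2·(2)·(-4)·cov(X,Y)
= 4·2.25 + 16·0.04 + -16·0.21 = 6.28
σ(2X - 4Y) = √6.28 ≈ 2.5060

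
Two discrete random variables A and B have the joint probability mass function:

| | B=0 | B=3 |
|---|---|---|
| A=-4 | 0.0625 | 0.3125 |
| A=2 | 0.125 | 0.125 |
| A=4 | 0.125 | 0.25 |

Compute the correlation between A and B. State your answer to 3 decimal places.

-0.208

E[A] = 0.5,  E[B] = 2.0625
E[AB] = 0
cov(A,B) = E[AB] − E[A]E[B] = 0 − (0.5)(2.0625) = -1.03125
V(A) = 12.75,  V(B) = 1.93359375
ρ = -1.03125 / √(12.75·1.93359375) ≈ -0.208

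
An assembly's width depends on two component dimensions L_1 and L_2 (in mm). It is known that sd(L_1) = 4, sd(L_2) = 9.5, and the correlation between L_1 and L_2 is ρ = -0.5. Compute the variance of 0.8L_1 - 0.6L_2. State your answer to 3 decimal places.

var(L_1) = (4)² = 16;  var(L_2) = (9.5)² = 90.25
Cov(L_1,L_2) = ρ·sd(L_1)·sd(L_2) = -0.5·4·9.5 = -19
var(0.8L_1 - 0.6L_2) = (0.8)²·var(L_1) + (-0.6)²·var(L_2) + 2·(0.8)·(-0.6)·Cov(L_1,L_2)
= 0.64·16 + 0.36·90.25 + -0.96·-19 = 60.97

60.970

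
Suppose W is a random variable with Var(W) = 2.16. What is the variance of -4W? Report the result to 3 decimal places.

34.560

Var(-4W) = (-4)²·Var(W) = 16·2.16 = 34.56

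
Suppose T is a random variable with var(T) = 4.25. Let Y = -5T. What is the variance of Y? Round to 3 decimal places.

106.250

var(-5T) = (-5)²·var(T) = 25·4.25 = 106.25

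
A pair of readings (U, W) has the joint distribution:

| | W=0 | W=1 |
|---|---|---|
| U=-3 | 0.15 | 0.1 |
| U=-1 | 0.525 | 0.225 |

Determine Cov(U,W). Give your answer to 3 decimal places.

E[U] = -1.5,  E[W] = 0.325
E[UW] = -0.525
Cov(U,W) = E[UW] − E[U]E[W] = -0.525 − (-1.5)(0.325) = -0.0375

-0.038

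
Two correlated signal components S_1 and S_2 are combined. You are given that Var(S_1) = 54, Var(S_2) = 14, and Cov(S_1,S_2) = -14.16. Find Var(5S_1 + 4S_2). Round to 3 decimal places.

1007.600

Var(5S_1 + 4S_2) = (5)²·Var(S_1) + (4)²·Var(S_2) + 2·(5)·(4)·Cov(S_1,S_2)
= 25·54 + 16·14 + 40·-14.16 = 1007.6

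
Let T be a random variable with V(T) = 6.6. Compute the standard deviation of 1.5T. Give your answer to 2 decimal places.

3.85

V(1.5T) = (1.5)²·6.6 = 14.85
SD(1.5T) = √14.85 ≈ 3.85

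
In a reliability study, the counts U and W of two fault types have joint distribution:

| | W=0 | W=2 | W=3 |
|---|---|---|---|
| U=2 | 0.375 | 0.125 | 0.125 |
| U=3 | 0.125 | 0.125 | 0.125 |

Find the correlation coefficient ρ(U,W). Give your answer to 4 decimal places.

0.2485

E[U] = 2.375,  E[W] = 1.25
E[UW] = 3.125
cov(U,W) = E[UW] − E[U]E[W] = 3.125 − (2.375)(1.25) = 0.15625
var(U) = 0.234375,  var(W) = 1.6875
ρ = 0.15625 / √(0.234375·1.6875) ≈ 0.2485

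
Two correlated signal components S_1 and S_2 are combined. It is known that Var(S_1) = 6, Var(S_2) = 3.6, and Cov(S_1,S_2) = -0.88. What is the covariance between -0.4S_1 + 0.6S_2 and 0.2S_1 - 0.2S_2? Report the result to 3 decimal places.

-1.088

Cov(-0.4S_1 + 0.6S_2, 0.2S_1 - 0.2S_2) = (-0.4)(0.2)Var(S_1) + (0.6)(-0.2)Var(S_2) + [(-0.4)(-0.2) + (0.6)(0.2)]Cov(S_1,S_2)
= -0.08·6 + -0.12·3.6 + 0.2·-0.88 = -1.088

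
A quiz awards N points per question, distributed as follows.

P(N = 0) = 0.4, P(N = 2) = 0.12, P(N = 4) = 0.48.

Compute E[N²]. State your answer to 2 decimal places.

E[N²] = (0)²(0.4) + (2)²(0.12) + (4)²(0.48) = 8.16

8.16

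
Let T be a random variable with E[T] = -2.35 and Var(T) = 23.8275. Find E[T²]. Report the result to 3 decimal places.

E[T²] = Var(T) + (E[T])² = 23.8275 + (-2.35)² = 29.35

29.350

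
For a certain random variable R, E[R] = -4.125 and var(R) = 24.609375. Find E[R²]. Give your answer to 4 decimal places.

41.6250

E[R²] = var(R) + (E[R])² = 24.609375 + (-4.125)² = 41.625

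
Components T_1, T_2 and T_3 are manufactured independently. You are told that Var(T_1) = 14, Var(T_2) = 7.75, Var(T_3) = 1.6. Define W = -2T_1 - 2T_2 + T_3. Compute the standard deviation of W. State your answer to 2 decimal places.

9.41

By independence, Var(W) = (-2)²Var(T_1) + (-2)²Var(T_2) + (1)²Var(T_3)
= (-2)²·14 + (-2)²·7.75 + (1)²·1.6 = 88.6
SD(W) = √88.6 ≈ 9.41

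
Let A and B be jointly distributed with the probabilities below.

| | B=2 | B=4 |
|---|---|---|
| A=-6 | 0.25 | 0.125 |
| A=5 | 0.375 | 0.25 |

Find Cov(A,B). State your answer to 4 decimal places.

0.3438

E[A] = 0.875,  E[B] = 2.75
E[AB] = 2.75
Cov(A,B) = E[AB] − E[A]E[B] = 2.75 − (0.875)(2.75) = 0.34375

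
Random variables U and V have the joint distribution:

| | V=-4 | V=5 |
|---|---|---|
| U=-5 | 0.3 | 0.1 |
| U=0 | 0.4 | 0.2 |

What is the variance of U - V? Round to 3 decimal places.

E[U] = -2,  E[V] = -1.3,  E[UV] = 3.5
Var(U) = 10 − (-2)² = 6;  Var(V) = 18.7 − (-1.3)² = 17.01
cov(U,V) = 3.5 − (-2)(-1.3) = 0.9
Var(U - V) = (1)²·6 + (-1)²·17.01 + 2·(1)·(-1)·0.9 = 21.21

21.210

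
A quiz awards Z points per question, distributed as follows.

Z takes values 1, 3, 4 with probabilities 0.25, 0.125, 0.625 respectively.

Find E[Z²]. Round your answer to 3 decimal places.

11.375

E[Z²] = (1)²(0.25) + (3)²(0.125) + (4)²(0.625) = 11.375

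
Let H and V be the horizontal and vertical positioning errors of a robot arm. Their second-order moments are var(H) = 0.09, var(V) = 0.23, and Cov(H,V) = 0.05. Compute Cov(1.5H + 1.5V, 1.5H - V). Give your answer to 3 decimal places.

Cov(1.5H + 1.5V, 1.5H - V) = (1.5)(1.5)var(H) + (1.5)(-1)var(V) + [(1.5)(-1) + (1.5)(1.5)]Cov(H,V)
= 2.25·0.09 + -1.5·0.23 + 0.75·0.05 = -0.105

-0.105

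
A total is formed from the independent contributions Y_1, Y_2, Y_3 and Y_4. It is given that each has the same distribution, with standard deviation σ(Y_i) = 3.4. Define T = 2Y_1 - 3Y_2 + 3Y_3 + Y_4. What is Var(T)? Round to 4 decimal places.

265.8800

Var(Y_i) = (3.4)² = 11.56
By independence, Var(T) = (2)²Var(Y_1) + (-3)²Var(Y_2) + (3)²Var(Y_3) + (1)²Var(Y_4)
= (2)²·11.56 + (-3)²·11.56 + (3)²·11.56 + (1)²·11.56 = 265.88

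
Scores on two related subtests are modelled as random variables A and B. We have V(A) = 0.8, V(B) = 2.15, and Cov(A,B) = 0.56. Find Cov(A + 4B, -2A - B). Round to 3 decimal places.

Cov(A + 4B, -2A - B) = (1)(-2)V(A) + (4)(-1)V(B) + [(1)(-1) + (4)(-2)]Cov(A,B)
= -2·0.8 + -4·2.15 + -9·0.56 = -15.24

-15.240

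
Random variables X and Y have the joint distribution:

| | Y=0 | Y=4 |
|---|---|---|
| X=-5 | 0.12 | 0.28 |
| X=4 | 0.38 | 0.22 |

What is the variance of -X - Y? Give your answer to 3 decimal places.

E[X] = 0.4,  E[Y] = 2,  E[XY] = -2.08
Var(X) = 19.6 − (0.4)² = 19.44;  Var(Y) = 8 − (2)² = 4
Cov(X,Y) = -2.08 − (0.4)(2) = -2.88
Var(-X - Y) = (-1)²·19.44 + (-1)²·4 + 2·(-1)·(-1)·-2.88 = 17.68

17.680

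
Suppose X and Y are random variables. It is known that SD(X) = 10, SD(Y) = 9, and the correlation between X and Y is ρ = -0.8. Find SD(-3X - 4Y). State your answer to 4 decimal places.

V(X) = (10)² = 100;  V(Y) = (9)² = 81
cov(X,Y) = ρ·SD(X)·SD(Y) = -0.8·10·9 = -72
V(-3X - 4Y) = (-3)²·V(X) + (-4)²·V(Y) + 2·(-3)·(-4)·cov(X,Y)
= 9·100 + 16·81 + 24·-72 = 468
SD(-3X - 4Y) = √468 ≈ 21.6333

21.6333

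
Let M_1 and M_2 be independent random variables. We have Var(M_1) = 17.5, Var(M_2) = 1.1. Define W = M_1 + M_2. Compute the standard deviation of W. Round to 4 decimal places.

4.3128

By independence, Var(W) = (1)²Var(M_1) + (1)²Var(M_2)
= (1)²·17.5 + (1)²·1.1 = 18.6
sd(W) = √18.6 ≈ 4.3128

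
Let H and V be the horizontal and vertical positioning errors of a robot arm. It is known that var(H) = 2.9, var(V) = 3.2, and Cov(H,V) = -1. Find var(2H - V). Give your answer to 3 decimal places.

18.800

var(2H - V) = (2)²·var(H) + (-1)²·var(V) + 2·(2)·(-1)·Cov(H,V)
= 4·2.9 + 1·3.2 + -4·-1 = 18.8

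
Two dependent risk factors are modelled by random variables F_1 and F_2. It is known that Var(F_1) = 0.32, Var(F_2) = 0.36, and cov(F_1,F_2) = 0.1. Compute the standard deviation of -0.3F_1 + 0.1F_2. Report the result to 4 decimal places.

Var(-0.3F_1 + 0.1F_2) = (-0.3)²·Var(F_1) + (0.1)²·Var(F_2) + 2·(-0.3)·(0.1)·cov(F_1,F_2)
= 0.09·0.32 + 0.01·0.36 + -0.06·0.1 = 0.0264
σ(-0.3F_1 + 0.1F_2) = √0.0264 ≈ 0.1625

0.1625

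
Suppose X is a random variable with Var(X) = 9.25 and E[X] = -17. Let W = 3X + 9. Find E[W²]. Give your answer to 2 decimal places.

1847.25

E[3X + 9] = 3·-17 + 9 = -42
Var(3X + 9) = (3)²·9.25 = 83.25
E[W²] = Var(W) + (E[W])² = 83.25 + (-42)² = 1847.25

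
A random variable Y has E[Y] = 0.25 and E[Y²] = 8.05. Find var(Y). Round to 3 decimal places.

7.988

var(Y) = 8.05 − (0.25)² = 7.9875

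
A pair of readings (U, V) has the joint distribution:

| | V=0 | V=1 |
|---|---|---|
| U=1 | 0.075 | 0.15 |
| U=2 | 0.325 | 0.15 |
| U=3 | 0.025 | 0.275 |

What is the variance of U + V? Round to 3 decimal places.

E[U] = 2.075,  E[V] = 0.575,  E[UV] = 1.275
Var(U) = 4.825 − (2.075)² = 0.519375;  Var(V) = 0.575 − (0.575)² = 0.244375
cov(U,V) = 1.275 − (2.075)(0.575) = 0.081875
Var(U + V) = (1)²·0.519375 + (1)²·0.244375 + 2·(1)·(1)·0.081875 = 0.9275

0.928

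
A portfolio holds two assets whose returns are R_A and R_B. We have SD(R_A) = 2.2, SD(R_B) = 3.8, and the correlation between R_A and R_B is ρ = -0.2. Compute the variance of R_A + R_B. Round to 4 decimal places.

15.9360

Var(R_A) = (2.2)² = 4.84;  Var(R_B) = (3.8)² = 14.44
cov(R_A,R_B) = ρ·SD(R_A)·SD(R_B) = -0.2·2.2·3.8 = -1.672
Var(R_A + R_B) = (1)²·Var(R_A) + (1)²·Var(R_B) + 2·(1)·(1)·cov(R_A,R_B)
= 1·4.84 + 1·14.44 + 2·-1.672 = 15.936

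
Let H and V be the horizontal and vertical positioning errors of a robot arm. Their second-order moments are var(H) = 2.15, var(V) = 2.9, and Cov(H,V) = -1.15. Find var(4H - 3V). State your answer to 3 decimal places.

88.100

var(4H - 3V) = (4)²·var(H) + (-3)²·var(V) + 2·(4)·(-3)·Cov(H,V)
= 16·2.15 + 9·2.9 + -24·-1.15 = 88.1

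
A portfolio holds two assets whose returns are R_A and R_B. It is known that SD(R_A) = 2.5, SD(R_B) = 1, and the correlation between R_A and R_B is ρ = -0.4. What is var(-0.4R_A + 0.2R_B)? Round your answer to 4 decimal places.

1.2000

var(R_A) = (2.5)² = 6.25;  var(R_B) = (1)² = 1
cov(R_A,R_B) = ρ·SD(R_A)·SD(R_B) = -0.4·2.5·1 = -1
var(-0.4R_A + 0.2R_B) = (-0.4)²·var(R_A) + (0.2)²·var(R_B) + 2·(-0.4)·(0.2)·cov(R_A,R_B)
= 0.16·6.25 + 0.04·1 + -0.16·-1 = 1.2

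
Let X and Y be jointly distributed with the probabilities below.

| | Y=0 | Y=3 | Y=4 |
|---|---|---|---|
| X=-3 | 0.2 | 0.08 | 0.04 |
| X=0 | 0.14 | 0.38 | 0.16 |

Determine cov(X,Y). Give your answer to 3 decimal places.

0.893

E[X] = -0.96,  E[Y] = 2.18
E[XY] = -1.2
cov(X,Y) = E[XY] − E[X]E[Y] = -1.2 − (-0.96)(2.18) = 0.8928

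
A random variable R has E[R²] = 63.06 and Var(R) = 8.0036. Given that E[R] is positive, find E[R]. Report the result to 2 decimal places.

(E[R])² = E[R²] − Var(R) = 63.06 − 8.0036 = 55.0564
E[R] = √55.0564 = 7.42

7.42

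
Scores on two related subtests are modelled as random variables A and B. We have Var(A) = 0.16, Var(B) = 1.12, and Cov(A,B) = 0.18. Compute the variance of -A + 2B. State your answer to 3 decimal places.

Var(-A + 2B) = (-1)²·Var(A) + (2)²·Var(B) + 2·(-1)·(2)·Cov(A,B)
= 1·0.16 + 4·1.12 + -4·0.18 = 3.92

3.920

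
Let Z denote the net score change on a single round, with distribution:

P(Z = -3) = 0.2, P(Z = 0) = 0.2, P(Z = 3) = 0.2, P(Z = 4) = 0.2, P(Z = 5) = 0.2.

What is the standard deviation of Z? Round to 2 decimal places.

E[Z] = (-3)(0.2) + (0)(0.2) + (3)(0.2) + (4)(0.2) + (5)(0.2) = 1.8
E[Z²] = (-3)²(0.2) + (0)²(0.2) + (3)²(0.2) + (4)²(0.2) + (5)²(0.2) = 11.8
Var(Z) = E[Z²] − (E[Z])² = 11.8 − (1.8)² = 8.56
SD(Z) = √8.56 ≈ 2.93

2.93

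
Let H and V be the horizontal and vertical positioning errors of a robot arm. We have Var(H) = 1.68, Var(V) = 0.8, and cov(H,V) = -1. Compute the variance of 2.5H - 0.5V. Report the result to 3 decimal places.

Var(2.5H - 0.5V) = (2.5)²·Var(H) + (-0.5)²·Var(V) + 2·(2.5)·(-0.5)·cov(H,V)
= 6.25·1.68 + 0.25·0.8 + -2.5·-1 = 13.2

13.200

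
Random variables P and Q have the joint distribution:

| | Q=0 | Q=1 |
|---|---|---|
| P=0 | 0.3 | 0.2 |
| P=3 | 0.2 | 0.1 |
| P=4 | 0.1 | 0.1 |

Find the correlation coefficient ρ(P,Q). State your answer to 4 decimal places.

E[P] = 1.7,  E[Q] = 0.4
E[PQ] = 0.7
cov(P,Q) = E[PQ] − E[P]E[Q] = 0.7 − (1.7)(0.4) = 0.02
Var(P) = 3.01,  Var(Q) = 0.24
ρ = 0.02 / √(3.01·0.24) ≈ 0.0235

0.0235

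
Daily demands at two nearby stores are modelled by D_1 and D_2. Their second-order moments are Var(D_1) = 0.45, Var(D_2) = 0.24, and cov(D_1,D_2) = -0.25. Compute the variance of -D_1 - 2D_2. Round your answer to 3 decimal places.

0.410

Var(-D_1 - 2D_2) = (-1)²·Var(D_1) + (-2)²·Var(D_2) + 2·(-1)·(-2)·cov(D_1,D_2)
= 1·0.45 + 4·0.24 + 4·-0.25 = 0.41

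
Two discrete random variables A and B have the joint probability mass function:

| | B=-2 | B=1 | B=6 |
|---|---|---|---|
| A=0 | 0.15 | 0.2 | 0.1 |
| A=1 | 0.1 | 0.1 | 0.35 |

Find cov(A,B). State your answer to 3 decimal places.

E[A] = 0.55,  E[B] = 2.5
E[AB] = 2
cov(A,B) = E[AB] − E[A]E[B] = 2 − (0.55)(2.5) = 0.625

0.625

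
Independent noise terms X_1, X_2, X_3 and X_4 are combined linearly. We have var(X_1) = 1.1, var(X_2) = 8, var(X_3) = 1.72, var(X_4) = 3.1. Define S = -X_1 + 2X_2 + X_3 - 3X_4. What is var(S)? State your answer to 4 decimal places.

By independence, var(S) = (-1)²var(X_1) + (2)²var(X_2) + (1)²var(X_3) + (-3)²var(X_4)
= (-1)²·1.1 + (2)²·8 + (1)²·1.72 + (-3)²·3.1 = 62.72

62.7200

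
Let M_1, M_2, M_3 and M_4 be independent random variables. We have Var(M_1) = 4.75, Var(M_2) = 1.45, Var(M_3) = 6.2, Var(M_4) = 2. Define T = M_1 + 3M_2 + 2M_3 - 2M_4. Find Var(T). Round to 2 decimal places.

By independence, Var(T) = (1)²Var(M_1) + (3)²Var(M_2) + (2)²Var(M_3) + (-2)²Var(M_4)
= (1)²·4.75 + (3)²·1.45 + (2)²·6.2 + (-2)²·2 = 50.6

50.60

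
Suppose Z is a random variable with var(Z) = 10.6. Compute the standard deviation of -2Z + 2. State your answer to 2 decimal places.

6.51

var(-2Z + 2) = (-2)²·10.6 = 42.4
SD(-2Z + 2) = √42.4 ≈ 6.51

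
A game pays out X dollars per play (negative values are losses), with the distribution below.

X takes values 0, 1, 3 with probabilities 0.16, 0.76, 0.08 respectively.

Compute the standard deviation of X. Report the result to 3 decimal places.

E[X] = (0)(0.16) + (1)(0.76) + (3)(0.08) = 1
E[X²] = (0)²(0.16) + (1)²(0.76) + (3)²(0.08) = 1.48
V(X) = E[X²] − (E[X])² = 1.48 − (1)² = 0.48
σ(X) = √0.48 ≈ 0.693

0.693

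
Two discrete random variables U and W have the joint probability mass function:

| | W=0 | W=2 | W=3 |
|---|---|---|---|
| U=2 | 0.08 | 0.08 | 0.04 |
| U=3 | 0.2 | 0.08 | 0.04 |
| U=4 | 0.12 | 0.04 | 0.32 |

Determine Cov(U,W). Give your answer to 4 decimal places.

E[U] = 3.28,  E[W] = 1.6
E[UW] = 5.56
Cov(U,W) = E[UW] − E[U]E[W] = 5.56 − (3.28)(1.6) = 0.312

0.3120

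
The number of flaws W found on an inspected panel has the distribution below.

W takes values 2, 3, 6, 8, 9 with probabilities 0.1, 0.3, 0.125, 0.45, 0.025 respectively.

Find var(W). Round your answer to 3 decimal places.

E[W] = (2)(0.1) + (3)(0.3) + (6)(0.125) + (8)(0.45) + (9)(0.025) = 5.675
E[W²] = (2)²(0.1) + (3)²(0.3) + (6)²(0.125) + (8)²(0.45) + (9)²(0.025) = 38.425
var(W) = E[W²] − (E[W])² = 38.425 − (5.675)² = 6.219375

6.219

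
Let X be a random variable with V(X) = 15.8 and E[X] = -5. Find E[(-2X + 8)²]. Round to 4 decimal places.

E[-2X + 8] = -2·-5 + 8 = 18
V(-2X + 8) = (-2)²·15.8 = 63.2
E[(-2X + 8)²] = V((-2X + 8)) + (E[(-2X + 8)])² = 63.2 + (18)² = 387.2

387.2000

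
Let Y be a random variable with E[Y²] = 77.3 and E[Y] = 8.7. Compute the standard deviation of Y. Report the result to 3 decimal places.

Var(Y) = 77.3 − (8.7)² = 1.61
SD(Y) = √1.61 ≈ 1.269

1.269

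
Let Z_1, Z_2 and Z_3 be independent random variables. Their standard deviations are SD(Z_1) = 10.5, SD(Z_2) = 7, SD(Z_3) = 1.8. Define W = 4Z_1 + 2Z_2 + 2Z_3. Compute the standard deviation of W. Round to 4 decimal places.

var(Z_1) = 110.25, var(Z_2) = 49, var(Z_3) = 3.24
By independence, var(W) = (4)²var(Z_1) + (2)²var(Z_2) + (2)²var(Z_3)
= (4)²·110.25 + (2)²·49 + (2)²·3.24 = 1972.96
SD(W) = √1972.96 ≈ 44.4180

44.4180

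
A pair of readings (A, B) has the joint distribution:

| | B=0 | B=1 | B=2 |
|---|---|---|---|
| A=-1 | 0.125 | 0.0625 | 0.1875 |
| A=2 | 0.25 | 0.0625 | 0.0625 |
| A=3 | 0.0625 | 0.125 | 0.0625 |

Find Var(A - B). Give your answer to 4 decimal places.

4.1875

E[A] = 1.125,  E[B] = 0.875,  E[AB] = 0.6875
Var(A) = 4.125 − (1.125)² = 2.859375;  Var(B) = 1.5 − (0.875)² = 0.734375
Cov(A,B) = 0.6875 − (1.125)(0.875) = -0.296875
Var(A - B) = (1)²·2.859375 + (-1)²·0.734375 + 2·(1)·(-1)·-0.296875 = 4.1875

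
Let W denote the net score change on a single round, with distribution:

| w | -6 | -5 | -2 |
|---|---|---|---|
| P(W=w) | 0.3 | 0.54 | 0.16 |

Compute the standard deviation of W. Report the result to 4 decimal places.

E[W] = (-6)(0.3) + (-5)(0.54) + (-2)(0.16) = -4.82
E[W²] = (-6)²(0.3) + (-5)²(0.54) + (-2)²(0.16) = 24.94
Var(W) = E[W²] − (E[W])² = 24.94 − (-4.82)² = 1.7076
SD(W) = √1.7076 ≈ 1.3068

1.3068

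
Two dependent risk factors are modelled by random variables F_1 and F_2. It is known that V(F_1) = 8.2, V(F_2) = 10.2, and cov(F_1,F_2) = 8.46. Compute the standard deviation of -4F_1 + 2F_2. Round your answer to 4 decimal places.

V(-4F_1 + 2F_2) = (-4)²·V(F_1) + (2)²·V(F_2) + 2·(-4)·(2)·cov(F_1,F_2)
= 16·8.2 + 4·10.2 + -16·8.46 = 36.64
σ(-4F_1 + 2F_2) = √36.64 ≈ 6.0531

6.0531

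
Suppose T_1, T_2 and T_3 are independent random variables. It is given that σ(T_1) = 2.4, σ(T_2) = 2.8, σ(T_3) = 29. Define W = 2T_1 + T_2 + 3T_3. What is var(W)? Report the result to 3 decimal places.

7599.880

var(T_1) = 5.76, var(T_2) = 7.84, var(T_3) = 841
By independence, var(W) = (2)²var(T_1) + (1)²var(T_2) + (3)²var(T_3)
= (2)²·5.76 + (1)²·7.84 + (3)²·841 = 7599.88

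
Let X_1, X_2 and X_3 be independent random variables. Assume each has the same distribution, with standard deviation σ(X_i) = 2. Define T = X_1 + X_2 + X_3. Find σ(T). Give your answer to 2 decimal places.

3.46

var(X_i) = (2)² = 4
By independence, var(T) = (1)²var(X_1) + (1)²var(X_2) + (1)²var(X_3)
= (1)²·4 + (1)²·4 + (1)²·4 = 12
σ(T) = √12 ≈ 3.46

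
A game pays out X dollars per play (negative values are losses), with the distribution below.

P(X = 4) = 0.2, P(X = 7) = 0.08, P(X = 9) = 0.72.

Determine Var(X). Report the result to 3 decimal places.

3.974

E[X] = (4)(0.2) + (7)(0.08) + (9)(0.72) = 7.84
E[X²] = (4)²(0.2) + (7)²(0.08) + (9)²(0.72) = 65.44
Var(X) = E[X²] − (E[X])² = 65.44 − (7.84)² = 3.9744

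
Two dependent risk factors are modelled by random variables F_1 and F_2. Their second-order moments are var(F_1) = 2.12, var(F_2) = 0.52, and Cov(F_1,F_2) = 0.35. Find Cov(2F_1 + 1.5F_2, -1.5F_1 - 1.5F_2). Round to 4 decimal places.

Cov(2F_1 + 1.5F_2, -1.5F_1 - 1.5F_2) = (2)(-1.5)var(F_1) + (1.5)(-1.5)var(F_2) + [(2)(-1.5) + (1.5)(-1.5)]Cov(F_1,F_2)
= -3·2.12 + -2.25·0.52 + -5.25·0.35 = -9.3675

-9.3675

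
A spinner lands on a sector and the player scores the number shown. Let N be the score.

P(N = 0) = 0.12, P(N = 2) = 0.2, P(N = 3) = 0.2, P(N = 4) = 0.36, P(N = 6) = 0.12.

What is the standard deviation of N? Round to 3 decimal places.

1.641

E[N] = (0)(0.12) + (2)(0.2) + (3)(0.2) + (4)(0.36) + (6)(0.12) = 3.16
E[N²] = (0)²(0.12) + (2)²(0.2) + (3)²(0.2) + (4)²(0.36) + (6)²(0.12) = 12.68
Var(N) = E[N²] − (E[N])² = 12.68 − (3.16)² = 2.6944
SD(N) = √2.6944 ≈ 1.641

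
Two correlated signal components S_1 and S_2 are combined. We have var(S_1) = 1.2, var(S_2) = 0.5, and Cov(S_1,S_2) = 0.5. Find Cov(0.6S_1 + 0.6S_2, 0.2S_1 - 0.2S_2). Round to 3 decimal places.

Cov(0.6S_1 + 0.6S_2, 0.2S_1 - 0.2S_2) = (0.6)(0.2)var(S_1) + (0.6)(-0.2)var(S_2) + [(0.6)(-0.2) + (0.6)(0.2)]Cov(S_1,S_2)
= 0.12·1.2 + -0.12·0.5 + 0·0.5 = 0.084

0.084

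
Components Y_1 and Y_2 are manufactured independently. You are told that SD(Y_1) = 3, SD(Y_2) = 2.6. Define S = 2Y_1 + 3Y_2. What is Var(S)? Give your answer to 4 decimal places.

96.8400

Var(Y_1) = 9, Var(Y_2) = 6.76
By independence, Var(S) = (2)²Var(Y_1) + (3)²Var(Y_2)
= (2)²·9 + (3)²·6.76 = 96.84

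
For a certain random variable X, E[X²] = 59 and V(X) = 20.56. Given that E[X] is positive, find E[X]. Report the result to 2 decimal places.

6.20

(E[X])² = E[X²] − V(X) = 59 − 20.56 = 38.44
E[X] = √38.44 = 6.2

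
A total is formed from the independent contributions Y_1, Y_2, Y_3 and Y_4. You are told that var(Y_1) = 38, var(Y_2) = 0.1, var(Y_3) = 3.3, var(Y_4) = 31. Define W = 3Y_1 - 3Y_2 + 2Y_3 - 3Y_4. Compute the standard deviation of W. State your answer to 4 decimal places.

By independence, var(W) = (3)²var(Y_1) + (-3)²var(Y_2) + (2)²var(Y_3) + (-3)²var(Y_4)
= (3)²·38 + (-3)²·0.1 + (2)²·3.3 + (-3)²·31 = 635.1
SD(W) = √635.1 ≈ 25.2012

25.2012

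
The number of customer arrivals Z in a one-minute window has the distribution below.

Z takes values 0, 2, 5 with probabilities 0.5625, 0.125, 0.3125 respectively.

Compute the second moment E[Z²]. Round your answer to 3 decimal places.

E[Z²] = (0)²(0.5625) + (2)²(0.125) + (5)²(0.3125) = 8.3125

8.313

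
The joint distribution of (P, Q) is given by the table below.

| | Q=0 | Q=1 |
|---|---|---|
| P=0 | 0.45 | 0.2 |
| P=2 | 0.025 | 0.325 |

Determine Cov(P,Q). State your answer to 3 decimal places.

0.283

E[P] = 0.7,  E[Q] = 0.525
E[PQ] = 0.65
Cov(P,Q) = E[PQ] − E[P]E[Q] = 0.65 − (0.7)(0.525) = 0.2825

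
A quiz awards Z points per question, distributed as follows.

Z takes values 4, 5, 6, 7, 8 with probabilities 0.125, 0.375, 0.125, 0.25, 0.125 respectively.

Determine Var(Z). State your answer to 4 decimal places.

E[Z] = (4)(0.125) + (5)(0.375) + (6)(0.125) + (7)(0.25) + (8)(0.125) = 5.875
E[Z²] = (4)²(0.125) + (5)²(0.375) + (6)²(0.125) + (7)²(0.25) + (8)²(0.125) = 36.125
Var(Z) = E[Z²] − (E[Z])² = 36.125 − (5.875)² = 1.609375

1.6094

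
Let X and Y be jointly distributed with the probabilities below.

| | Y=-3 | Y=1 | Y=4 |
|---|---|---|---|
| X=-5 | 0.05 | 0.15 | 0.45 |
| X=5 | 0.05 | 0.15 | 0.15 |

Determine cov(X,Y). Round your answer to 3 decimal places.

E[X] = -1.5,  E[Y] = 2.4
E[XY] = -6
cov(X,Y) = E[XY] − E[X]E[Y] = -6 − (-1.5)(2.4) = -2.4

-2.400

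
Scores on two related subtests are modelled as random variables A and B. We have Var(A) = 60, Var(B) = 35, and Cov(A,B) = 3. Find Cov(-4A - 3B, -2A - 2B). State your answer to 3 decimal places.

732.000

Cov(-4A - 3B, -2A - 2B) = (-4)(-2)Var(A) + (-3)(-2)Var(B) + [(-4)(-2) + (-3)(-2)]Cov(A,B)
= 8·60 + 6·35 + 14·3 = 732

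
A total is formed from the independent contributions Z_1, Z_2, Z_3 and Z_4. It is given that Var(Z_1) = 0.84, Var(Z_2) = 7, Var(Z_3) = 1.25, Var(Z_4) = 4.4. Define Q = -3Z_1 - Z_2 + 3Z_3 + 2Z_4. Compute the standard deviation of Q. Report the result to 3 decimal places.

6.589

By independence, Var(Q) = (-3)²Var(Z_1) + (-1)²Var(Z_2) + (3)²Var(Z_3) + (2)²Var(Z_4)
= (-3)²·0.84 + (-1)²·7 + (3)²·1.25 + (2)²·4.4 = 43.41
SD(Q) = √43.41 ≈ 6.589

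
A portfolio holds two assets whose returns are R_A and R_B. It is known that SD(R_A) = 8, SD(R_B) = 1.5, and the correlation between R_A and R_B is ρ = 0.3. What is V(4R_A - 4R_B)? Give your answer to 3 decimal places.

944.800

V(R_A) = (8)² = 64;  V(R_B) = (1.5)² = 2.25
Cov(R_A,R_B) = ρ·SD(R_A)·SD(R_B) = 0.3·8·1.5 = 3.6
V(4R_A - 4R_B) = (4)²·V(R_A) + (-4)²·V(R_B) + 2·(4)·(-4)·Cov(R_A,R_B)
= 16·64 + 16·2.25 + -32·3.6 = 944.8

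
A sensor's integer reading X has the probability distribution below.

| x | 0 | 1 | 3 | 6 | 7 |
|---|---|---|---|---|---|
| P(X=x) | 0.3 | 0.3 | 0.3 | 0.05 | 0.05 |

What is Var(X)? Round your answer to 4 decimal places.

3.8275

E[X] = (0)(0.3) + (1)(0.3) + (3)(0.3) + (6)(0.05) + (7)(0.05) = 1.85
E[X²] = (0)²(0.3) + (1)²(0.3) + (3)²(0.3) + (6)²(0.05) + (7)²(0.05) = 7.25
Var(X) = E[X²] − (E[X])² = 7.25 − (1.85)² = 3.8275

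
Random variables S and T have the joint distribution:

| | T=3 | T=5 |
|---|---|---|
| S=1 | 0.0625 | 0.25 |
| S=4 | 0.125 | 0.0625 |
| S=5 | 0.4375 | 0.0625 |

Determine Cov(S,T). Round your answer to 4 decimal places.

-1.0469

E[S] = 3.5625,  E[T] = 3.75
E[ST] = 12.3125
Cov(S,T) = E[ST] − E[S]E[T] = 12.3125 − (3.5625)(3.75) = -1.046875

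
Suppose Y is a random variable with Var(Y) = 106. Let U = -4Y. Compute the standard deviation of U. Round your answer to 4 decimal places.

41.1825

Var(-4Y) = (-4)²·106 = 1696
sd(U) = √1696 ≈ 41.1825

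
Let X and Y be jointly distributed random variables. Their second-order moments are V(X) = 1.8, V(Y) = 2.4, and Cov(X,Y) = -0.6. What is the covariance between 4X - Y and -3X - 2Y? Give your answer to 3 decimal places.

-13.800

Cov(4X - Y, -3X - 2Y) = (4)(-3)V(X) + (-1)(-2)V(Y) + [(4)(-2) + (-1)(-3)]Cov(X,Y)
= -12·1.8 + 2·2.4 + -5·-0.6 = -13.8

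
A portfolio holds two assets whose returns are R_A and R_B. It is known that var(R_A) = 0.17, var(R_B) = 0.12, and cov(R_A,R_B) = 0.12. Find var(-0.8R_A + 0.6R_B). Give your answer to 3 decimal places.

var(-0.8R_A + 0.6R_B) = (-0.8)²·var(R_A) + (0.6)²·var(R_B) + 2·(-0.8)·(0.6)·cov(R_A,R_B)
= 0.64·0.17 + 0.36·0.12 + -0.96·0.12 = 0.0368

0.037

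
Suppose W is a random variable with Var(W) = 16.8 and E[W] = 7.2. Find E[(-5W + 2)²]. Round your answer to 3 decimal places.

1576.000

E[-5W + 2] = -5·7.2 + 2 = -34
Var(-5W + 2) = (-5)²·16.8 = 420
E[(-5W + 2)²] = Var((-5W + 2)) + (E[(-5W + 2)])² = 420 + (-34)² = 1576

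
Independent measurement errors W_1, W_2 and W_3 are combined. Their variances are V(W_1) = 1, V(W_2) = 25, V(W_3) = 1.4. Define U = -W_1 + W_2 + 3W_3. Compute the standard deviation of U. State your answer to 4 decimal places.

By independence, V(U) = (-1)²V(W_1) + (1)²V(W_2) + (3)²V(W_3)
= (-1)²·1 + (1)²·25 + (3)²·1.4 = 38.6
SD(U) = √38.6 ≈ 6.2129

6.2129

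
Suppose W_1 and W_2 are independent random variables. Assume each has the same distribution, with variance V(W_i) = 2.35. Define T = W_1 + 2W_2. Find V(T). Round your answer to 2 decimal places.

11.75

By independence, V(T) = (1)²V(W_1) + (2)²V(W_2)
= (1)²·2.35 + (2)²·2.35 = 11.75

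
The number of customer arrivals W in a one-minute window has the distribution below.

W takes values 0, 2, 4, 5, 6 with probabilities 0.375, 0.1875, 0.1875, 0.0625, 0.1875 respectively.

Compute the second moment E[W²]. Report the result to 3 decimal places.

E[W²] = (0)²(0.375) + (2)²(0.1875) + (4)²(0.1875) + (5)²(0.0625) + (6)²(0.1875) = 12.0625

12.063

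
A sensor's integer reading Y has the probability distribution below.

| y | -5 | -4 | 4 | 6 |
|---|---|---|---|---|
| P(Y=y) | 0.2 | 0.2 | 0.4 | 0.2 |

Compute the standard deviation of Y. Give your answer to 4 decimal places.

4.5607

E[Y] = (-5)(0.2) + (-4)(0.2) + (4)(0.4) + (6)(0.2) = 1
E[Y²] = (-5)²(0.2) + (-4)²(0.2) + (4)²(0.4) + (6)²(0.2) = 21.8
Var(Y) = E[Y²] − (E[Y])² = 21.8 − (1)² = 20.8
σ(Y) = √20.8 ≈ 4.5607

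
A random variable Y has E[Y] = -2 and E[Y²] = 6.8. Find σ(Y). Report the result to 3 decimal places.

V(Y) = 6.8 − (-2)² = 2.8
σ(Y) = √2.8 ≈ 1.673

1.673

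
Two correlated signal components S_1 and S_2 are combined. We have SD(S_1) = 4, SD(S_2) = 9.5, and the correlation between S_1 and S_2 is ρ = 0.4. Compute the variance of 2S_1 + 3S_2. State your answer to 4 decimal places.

1058.6500

V(S_1) = (4)² = 16;  V(S_2) = (9.5)² = 90.25
Cov(S_1,S_2) = ρ·SD(S_1)·SD(S_2) = 0.4·4·9.5 = 15.2
V(2S_1 + 3S_2) = (2)²·V(S_1) + (3)²·V(S_2) + 2·(2)·(3)·Cov(S_1,S_2)
= 4·16 + 9·90.25 + 12·15.2 = 1058.65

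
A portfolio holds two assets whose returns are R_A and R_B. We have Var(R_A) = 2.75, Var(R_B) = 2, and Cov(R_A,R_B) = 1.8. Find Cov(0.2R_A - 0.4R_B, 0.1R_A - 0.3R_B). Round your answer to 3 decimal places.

Cov(0.2R_A - 0.4R_B, 0.1R_A - 0.3R_B) = (0.2)(0.1)Var(R_A) + (-0.4)(-0.3)Var(R_B) + [(0.2)(-0.3) + (-0.4)(0.1)]Cov(R_A,R_B)
= 0.02·2.75 + 0.12·2 + -0.1·1.8 = 0.115

0.115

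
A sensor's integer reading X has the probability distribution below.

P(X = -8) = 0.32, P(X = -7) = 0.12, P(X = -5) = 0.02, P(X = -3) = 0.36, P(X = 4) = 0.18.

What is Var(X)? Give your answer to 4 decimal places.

18.0804

E[X] = (-8)(0.32) + (-7)(0.12) + (-5)(0.02) + (-3)(0.36) + (4)(0.18) = -3.86
E[X²] = (-8)²(0.32) + (-7)²(0.12) + (-5)²(0.02) + (-3)²(0.36) + (4)²(0.18) = 32.98
Var(X) = E[X²] − (E[X])² = 32.98 − (-3.86)² = 18.0804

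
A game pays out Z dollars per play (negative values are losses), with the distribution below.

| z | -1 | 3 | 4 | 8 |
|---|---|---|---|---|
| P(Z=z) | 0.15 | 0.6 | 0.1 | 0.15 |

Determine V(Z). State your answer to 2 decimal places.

E[Z] = (-1)(0.15) + (3)(0.6) + (4)(0.1) + (8)(0.15) = 3.25
E[Z²] = (-1)²(0.15) + (3)²(0.6) + (4)²(0.1) + (8)²(0.15) = 16.75
V(Z) = E[Z²] − (E[Z])² = 16.75 − (3.25)² = 6.1875

6.19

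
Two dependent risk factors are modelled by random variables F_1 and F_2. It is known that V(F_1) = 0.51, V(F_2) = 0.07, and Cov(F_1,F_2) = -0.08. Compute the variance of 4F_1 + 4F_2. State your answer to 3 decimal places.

6.720

V(4F_1 + 4F_2) = (4)²·V(F_1) + (4)²·V(F_2) + 2·(4)·(4)·Cov(F_1,F_2)
= 16·0.51 + 16·0.07 + 32·-0.08 = 6.72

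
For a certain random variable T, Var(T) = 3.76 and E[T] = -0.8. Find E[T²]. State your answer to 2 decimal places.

E[T²] = Var(T) + (E[T])² = 3.76 + (-0.8)² = 4.4

4.40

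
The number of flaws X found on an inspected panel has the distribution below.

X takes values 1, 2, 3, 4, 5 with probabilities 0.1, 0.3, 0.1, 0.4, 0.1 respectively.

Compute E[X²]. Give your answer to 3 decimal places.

11.100

E[X²] = (1)²(0.1) + (2)²(0.3) + (3)²(0.1) + (4)²(0.4) + (5)²(0.1) = 11.1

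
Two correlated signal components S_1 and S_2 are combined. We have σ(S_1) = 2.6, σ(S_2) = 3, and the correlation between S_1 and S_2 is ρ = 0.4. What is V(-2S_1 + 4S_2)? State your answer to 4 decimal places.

V(S_1) = (2.6)² = 6.76;  V(S_2) = (3)² = 9
cov(S_1,S_2) = ρ·σ(S_1)·σ(S_2) = 0.4·2.6·3 = 3.12
V(-2S_1 + 4S_2) = (-2)²·V(S_1) + (4)²·V(S_2) + 2·(-2)·(4)·cov(S_1,S_2)
= 4·6.76 + 16·9 + -16·3.12 = 121.12

121.1200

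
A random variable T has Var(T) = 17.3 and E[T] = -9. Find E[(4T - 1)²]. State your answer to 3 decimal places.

E[4T - 1] = 4·-9 − 1 = -37
Var(4T - 1) = (4)²·17.3 = 276.8
E[(4T - 1)²] = Var((4T - 1)) + (E[(4T - 1)])² = 276.8 + (-37)² = 1645.8

1645.800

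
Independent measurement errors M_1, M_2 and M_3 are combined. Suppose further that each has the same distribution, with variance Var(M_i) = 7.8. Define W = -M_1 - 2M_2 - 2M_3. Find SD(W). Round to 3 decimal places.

By independence, Var(W) = (-1)²Var(M_1) + (-2)²Var(M_2) + (-2)²Var(M_3)
= (-1)²·7.8 + (-2)²·7.8 + (-2)²·7.8 = 70.2
SD(W) = √70.2 ≈ 8.379

8.379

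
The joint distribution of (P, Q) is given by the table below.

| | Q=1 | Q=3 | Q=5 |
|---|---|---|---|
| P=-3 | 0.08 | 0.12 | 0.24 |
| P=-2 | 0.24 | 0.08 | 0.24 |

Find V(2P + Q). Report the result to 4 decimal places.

3.3664

E[P] = -2.44,  E[Q] = 3.32,  E[PQ] = -8.28
V(P) = 6.2 − (-2.44)² = 0.2464;  V(Q) = 14.12 − (3.32)² = 3.0976
Cov(P,Q) = -8.28 − (-2.44)(3.32) = -0.1792
V(2P + Q) = (2)²·0.2464 + (1)²·3.0976 + 2·(2)·(1)·-0.1792 = 3.3664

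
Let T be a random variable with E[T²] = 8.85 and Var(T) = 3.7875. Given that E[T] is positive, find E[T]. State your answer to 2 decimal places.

2.25

(E[T])² = E[T²] − Var(T) = 8.85 − 3.7875 = 5.0625
E[T] = √5.0625 = 2.25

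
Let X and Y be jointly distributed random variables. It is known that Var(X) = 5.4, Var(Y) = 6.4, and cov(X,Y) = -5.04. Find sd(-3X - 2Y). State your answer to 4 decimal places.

3.7041

Var(-3X - 2Y) = (-3)²·Var(X) + (-2)²·Var(Y) + 2·(-3)·(-2)·cov(X,Y)
= 9·5.4 + 4·6.4 + 12·-5.04 = 13.72
sd(-3X - 2Y) = √13.72 ≈ 3.7041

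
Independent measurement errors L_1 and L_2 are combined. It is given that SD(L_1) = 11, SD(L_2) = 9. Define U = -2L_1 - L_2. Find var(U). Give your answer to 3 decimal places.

var(L_1) = 121, var(L_2) = 81
By independence, var(U) = (-2)²var(L_1) + (-1)²var(L_2)
= (-2)²·121 + (-1)²·81 = 565

565.000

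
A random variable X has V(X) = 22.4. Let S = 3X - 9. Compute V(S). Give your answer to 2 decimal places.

201.60

V(3X - 9) = (3)²·V(X) = 9·22.4 = 201.6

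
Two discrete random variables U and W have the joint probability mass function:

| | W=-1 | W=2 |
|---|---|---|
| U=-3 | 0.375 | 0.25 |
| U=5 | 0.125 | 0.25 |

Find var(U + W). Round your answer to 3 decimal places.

E[U] = 0,  E[W] = 0.5,  E[UW] = 1.5
var(U) = 15 − (0)² = 15;  var(W) = 2.5 − (0.5)² = 2.25
cov(U,W) = 1.5 − (0)(0.5) = 1.5
var(U + W) = (1)²·15 + (1)²·2.25 + 2·(1)·(1)·1.5 = 20.25

20.250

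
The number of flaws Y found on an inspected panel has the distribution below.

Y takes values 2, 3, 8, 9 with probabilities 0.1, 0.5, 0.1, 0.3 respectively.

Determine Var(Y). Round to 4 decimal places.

8.5600

E[Y] = (2)(0.1) + (3)(0.5) + (8)(0.1) + (9)(0.3) = 5.2
E[Y²] = (2)²(0.1) + (3)²(0.5) + (8)²(0.1) + (9)²(0.3) = 35.6
Var(Y) = E[Y²] − (E[Y])² = 35.6 − (5.2)² = 8.56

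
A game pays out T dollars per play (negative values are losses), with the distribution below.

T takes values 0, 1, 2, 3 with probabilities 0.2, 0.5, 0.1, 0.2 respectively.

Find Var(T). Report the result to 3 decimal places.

E[T] = (0)(0.2) + (1)(0.5) + (2)(0.1) + (3)(0.2) = 1.3
E[T²] = (0)²(0.2) + (1)²(0.5) + (2)²(0.1) + (3)²(0.2) = 2.7
Var(T) = E[T²] − (E[T])² = 2.7 − (1.3)² = 1.01

1.010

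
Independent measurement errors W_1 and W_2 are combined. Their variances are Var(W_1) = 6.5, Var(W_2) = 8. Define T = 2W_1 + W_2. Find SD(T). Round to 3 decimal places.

By independence, Var(T) = (2)²Var(W_1) + (1)²Var(W_2)
= (2)²·6.5 + (1)²·8 = 34
SD(T) = √34 ≈ 5.831

5.831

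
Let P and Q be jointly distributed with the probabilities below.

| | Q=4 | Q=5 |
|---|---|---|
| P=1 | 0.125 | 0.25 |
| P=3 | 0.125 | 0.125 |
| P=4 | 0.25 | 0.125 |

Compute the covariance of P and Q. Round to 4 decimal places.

E[P] = 2.625,  E[Q] = 4.5
E[PQ] = 11.625
Cov(P,Q) = E[PQ] − E[P]E[Q] = 11.625 − (2.625)(4.5) = -0.1875

-0.1875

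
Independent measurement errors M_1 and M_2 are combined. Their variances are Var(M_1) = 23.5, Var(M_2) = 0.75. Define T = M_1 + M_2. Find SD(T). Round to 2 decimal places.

4.92

By independence, Var(T) = (1)²Var(M_1) + (1)²Var(M_2)
= (1)²·23.5 + (1)²·0.75 = 24.25
SD(T) = √24.25 ≈ 4.92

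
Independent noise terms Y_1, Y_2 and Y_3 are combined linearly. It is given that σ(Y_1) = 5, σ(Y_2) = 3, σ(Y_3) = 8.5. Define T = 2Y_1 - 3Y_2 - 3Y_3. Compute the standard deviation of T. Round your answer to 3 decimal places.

Var(Y_1) = 25, Var(Y_2) = 9, Var(Y_3) = 72.25
By independence, Var(T) = (2)²Var(Y_1) + (-3)²Var(Y_2) + (-3)²Var(Y_3)
= (2)²·25 + (-3)²·9 + (-3)²·72.25 = 831.25
σ(T) = √831.25 ≈ 28.831

28.831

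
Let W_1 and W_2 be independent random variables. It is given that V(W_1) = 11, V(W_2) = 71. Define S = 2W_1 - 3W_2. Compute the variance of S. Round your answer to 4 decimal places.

By independence, V(S) = (2)²V(W_1) + (-3)²V(W_2)
= (2)²·11 + (-3)²·71 = 683

683.0000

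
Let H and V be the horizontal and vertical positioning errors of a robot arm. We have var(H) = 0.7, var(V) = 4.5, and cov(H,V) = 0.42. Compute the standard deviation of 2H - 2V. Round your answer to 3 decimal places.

4.176

var(2H - 2V) = (2)²·var(H) + (-2)²·var(V) + 2·(2)·(-2)·cov(H,V)
= 4·0.7 + 4·4.5 + -8·0.42 = 17.44
sd(2H - 2V) = √17.44 ≈ 4.176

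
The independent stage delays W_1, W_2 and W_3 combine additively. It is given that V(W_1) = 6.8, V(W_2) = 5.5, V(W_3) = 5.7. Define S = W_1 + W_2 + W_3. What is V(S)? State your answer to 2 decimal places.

By independence, V(S) = (1)²V(W_1) + (1)²V(W_2) + (1)²V(W_3)
= (1)²·6.8 + (1)²·5.5 + (1)²·5.7 = 18

18.00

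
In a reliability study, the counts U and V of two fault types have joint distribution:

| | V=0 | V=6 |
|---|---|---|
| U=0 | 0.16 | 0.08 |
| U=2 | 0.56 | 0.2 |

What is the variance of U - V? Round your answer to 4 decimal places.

8.2944

E[U] = 1.52,  E[V] = 1.68,  E[UV] = 2.4
Var(U) = 3.04 − (1.52)² = 0.7296;  Var(V) = 10.08 − (1.68)² = 7.2576
cov(U,V) = 2.4 − (1.52)(1.68) = -0.1536
Var(U - V) = (1)²·0.7296 + (-1)²·7.2576 + 2·(1)·(-1)·-0.1536 = 8.2944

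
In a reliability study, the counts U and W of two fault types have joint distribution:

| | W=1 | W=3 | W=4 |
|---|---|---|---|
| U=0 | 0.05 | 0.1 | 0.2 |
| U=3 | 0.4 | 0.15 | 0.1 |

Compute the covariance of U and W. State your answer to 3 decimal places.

E[U] = 1.95,  E[W] = 2.4
E[UW] = 3.75
Cov(U,W) = E[UW] − E[U]E[W] = 3.75 − (1.95)(2.4) = -0.93

-0.930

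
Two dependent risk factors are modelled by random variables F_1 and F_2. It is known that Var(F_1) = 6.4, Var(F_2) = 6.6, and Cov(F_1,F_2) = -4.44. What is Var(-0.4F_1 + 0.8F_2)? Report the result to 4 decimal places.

8.0896

Var(-0.4F_1 + 0.8F_2) = (-0.4)²·Var(F_1) + (0.8)²·Var(F_2) + 2·(-0.4)·(0.8)·Cov(F_1,F_2)
= 0.16·6.4 + 0.64·6.6 + -0.64·-4.44 = 8.0896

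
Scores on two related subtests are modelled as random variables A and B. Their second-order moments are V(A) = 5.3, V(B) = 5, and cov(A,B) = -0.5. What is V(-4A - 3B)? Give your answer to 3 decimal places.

117.800

V(-4A - 3B) = (-4)²·V(A) + (-3)²·V(B) + 2·(-4)·(-3)·cov(A,B)
= 16·5.3 + 9·5 + 24·-0.5 = 117.8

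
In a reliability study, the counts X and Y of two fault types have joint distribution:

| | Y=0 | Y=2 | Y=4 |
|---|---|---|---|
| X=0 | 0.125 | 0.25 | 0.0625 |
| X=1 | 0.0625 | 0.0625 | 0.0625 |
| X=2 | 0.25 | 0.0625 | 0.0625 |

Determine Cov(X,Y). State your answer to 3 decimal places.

E[X] = 0.9375,  E[Y] = 1.5
E[XY] = 1.125
Cov(X,Y) = E[XY] − E[X]E[Y] = 1.125 − (0.9375)(1.5) = -0.28125

-0.281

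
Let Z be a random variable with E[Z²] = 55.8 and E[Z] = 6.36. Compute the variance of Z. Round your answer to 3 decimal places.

15.350

V(Z) = 55.8 − (6.36)² = 15.3504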